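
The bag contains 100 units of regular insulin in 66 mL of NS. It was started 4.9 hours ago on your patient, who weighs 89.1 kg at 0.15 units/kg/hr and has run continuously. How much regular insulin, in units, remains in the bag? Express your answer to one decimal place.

34.5 units

Dose = 0.15 units/kg/hr × 89.1 kg = 13.365 units/hr
Concentration = 100 units ÷ 66 mL = 1.515152 units/mL
Rate = 13.365 units/hr ÷ 1.515152 units/mL = 8.8209 mL/hr
Volume infused = 8.8209 mL/hr × 4.9 hr = 43.22241 mL
Volume remaining = 66 − 43.22241 = 22.77759 mL
Drug remaining = 22.77759 mL × 1.515152 units/mL = 34.5115 units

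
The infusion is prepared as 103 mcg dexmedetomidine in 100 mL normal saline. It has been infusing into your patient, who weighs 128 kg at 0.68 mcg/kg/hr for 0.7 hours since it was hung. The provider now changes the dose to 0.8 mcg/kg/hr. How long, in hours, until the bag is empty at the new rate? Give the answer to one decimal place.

Initial rate:
Dose = 0.68 mcg/kg/hr × 128 kg = 87.04 mcg/hr
Concentration = 103 mcg ÷ 100 mL = 1.03 mcg/mL
Rate = 87.04 mcg/hr ÷ 1.03 mcg/mL = 84.50485 mL/hr
Volume infused so far = 84.50485 mL/hr × 0.7 hr = 59.1534 mL
Volume remaining = 100 − 59.1534 = 40.8466 mL
New rate:
Dose = 0.8 mcg/kg/hr × 128 kg = 102.4 mcg/hr
Rate = 102.4 mcg/hr ÷ 1.03 mcg/mL = 99.41748 mL/hr
Time remaining = 40.8466 mL ÷ 99.41748 mL/hr = 0.4108594 hr

0.4 hours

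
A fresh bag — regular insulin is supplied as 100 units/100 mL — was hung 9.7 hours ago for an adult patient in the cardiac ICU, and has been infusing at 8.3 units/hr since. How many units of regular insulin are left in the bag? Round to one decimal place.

Concentration = 100 units ÷ 100 mL = 1 units/mL
Rate = 8.3 units/hr ÷ 1 units/mL = 8.3 mL/hr
Volume infused = 8.3 mL/hr × 9.7 hr = 80.51 mL
Volume remaining = 100 − 80.51 = 19.49 mL
Drug remaining = 19.49 mL × 1 units/mL = 19.49 units

19.5 units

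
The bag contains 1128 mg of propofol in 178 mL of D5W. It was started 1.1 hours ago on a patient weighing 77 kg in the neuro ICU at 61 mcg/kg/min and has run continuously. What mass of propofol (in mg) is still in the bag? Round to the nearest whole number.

818 mg

Dose = 61 mcg/kg/min × 77 kg = 4697 mcg/min
4697 mcg/min × 60 min/hr = 281820 mcg/hr
Concentration = 1128 mg ÷ 178 mL = 6.337079 mg/mL = 6337.079 mcg/mL
Rate = 281820 mcg/hr ÷ 6337.079 mcg/mL = 44.4716 mL/hr
Volume infused = 44.4716 mL/hr × 1.1 hr = 48.91876 mL
Volume remaining = 178 − 48.91876 = 129.0812 mL
Drug remaining = 129.0812 mL × 6337.079 mcg/mL = 817998 mcg = 817.998 mg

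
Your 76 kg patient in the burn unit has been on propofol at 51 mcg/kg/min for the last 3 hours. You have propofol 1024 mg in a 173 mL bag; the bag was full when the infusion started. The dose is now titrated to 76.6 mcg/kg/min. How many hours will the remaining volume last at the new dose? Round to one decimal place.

Initial rate:
Dose = 51 mcg/kg/min × 76 kg = 3876 mcg/min
3876 mcg/min × 60 min/hr = 232560 mcg/hr
Concentration = 1024 mg ÷ 173 mL = 5.919075 mg/mL = 5919.075 mcg/mL
Rate = 232560 mcg/hr ÷ 5919.075 mcg/mL = 39.28992 mL/hr
Volume infused so far = 39.28992 mL/hr × 3 hr = 117.8698 mL
Volume remaining = 173 − 117.8698 = 55.13023 mL
New rate:
Dose = 76.6 mcg/kg/min × 76 kg = 5821.6 mcg/min
5821.6 mcg/min × 60 min/hr = 349296 mcg/hr
Rate = 349296 mcg/hr ÷ 5919.075 mcg/mL = 59.01192 mL/hr
Time remaining = 55.13023 mL ÷ 59.01192 mL/hr = 0.934222 hr

0.9 hours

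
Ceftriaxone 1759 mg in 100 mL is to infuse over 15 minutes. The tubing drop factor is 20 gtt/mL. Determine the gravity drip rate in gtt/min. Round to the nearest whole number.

133 gtt/min

100 mL ÷ (15 min) = 6.666667 mL/min
6.666667 mL/min × 20 gtt/mL = 133.3333 gtt/min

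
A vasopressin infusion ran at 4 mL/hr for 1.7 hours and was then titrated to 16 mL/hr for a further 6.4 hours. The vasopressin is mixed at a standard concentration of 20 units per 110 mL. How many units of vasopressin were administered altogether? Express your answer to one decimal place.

Concentration = 20 units ÷ 110 mL = 0.1818182 units/mL
Stage 1: 4 mL/hr × 1.7 hr = 6.8 mL → 6.8 mL × 0.1818182 units/mL = 1.236364 units
Stage 2: 16 mL/hr × 6.4 hr = 102.4 mL → 102.4 mL × 0.1818182 units/mL = 18.61818 units
Total = 1.236364 + 18.61818 = 19.85455 units

19.9 units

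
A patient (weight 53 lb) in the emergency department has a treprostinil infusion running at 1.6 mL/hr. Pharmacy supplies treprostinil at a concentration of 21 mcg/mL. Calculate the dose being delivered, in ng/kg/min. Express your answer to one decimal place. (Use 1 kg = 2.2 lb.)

Weight = 53 lb ÷ 2.2 lb/kg = 24.09091 kg
Concentration = 21 mcg/mL = 21000 ng/mL
Drug rate = 1.6 mL/hr × 21000 ng/mL = 33600 ng/hr
33600 ng/hr ÷ 60 min/hr = 560 ng/min
560 ng/min ÷ 24.09091 kg = 23.24528 ng/kg/min

23.2 ng/kg/min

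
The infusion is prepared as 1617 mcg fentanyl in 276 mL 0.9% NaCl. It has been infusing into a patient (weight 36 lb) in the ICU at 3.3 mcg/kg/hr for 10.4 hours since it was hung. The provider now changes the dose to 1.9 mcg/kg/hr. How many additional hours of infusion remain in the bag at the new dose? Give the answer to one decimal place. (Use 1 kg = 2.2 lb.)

33.9 hours

Initial rate:
Weight = 36 lb ÷ 2.2 lb/kg = 16.36364 kg
Dose = 3.3 mcg/kg/hr × 16.36364 kg = 54 mcg/hr
Concentration = 1617 mcg ÷ 276 mL = 5.858696 mcg/mL
Rate = 54 mcg/hr ÷ 5.858696 mcg/mL = 9.217069 mL/hr
Volume infused so far = 9.217069 mL/hr × 10.4 hr = 95.85751 mL
Volume remaining = 276 − 95.85751 = 180.1425 mL
New rate:
Dose = 1.9 mcg/kg/hr × 16.36364 kg = 31.09091 mcg/hr
Rate = 31.09091 mcg/hr ÷ 5.858696 mcg/mL = 5.306797 mL/hr
Time remaining = 180.1425 mL ÷ 5.306797 mL/hr = 33.94561 hr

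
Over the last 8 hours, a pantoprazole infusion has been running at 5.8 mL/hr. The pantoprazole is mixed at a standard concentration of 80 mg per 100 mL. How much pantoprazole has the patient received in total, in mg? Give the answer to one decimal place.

Concentration = 80 mg ÷ 100 mL = 0.8 mg/mL
Drug rate = 5.8 mL/hr × 0.8 mg/mL = 4.64 mg/hr
Total = 4.64 mg/hr × 8 hr = 37.12 mg

37.1 mg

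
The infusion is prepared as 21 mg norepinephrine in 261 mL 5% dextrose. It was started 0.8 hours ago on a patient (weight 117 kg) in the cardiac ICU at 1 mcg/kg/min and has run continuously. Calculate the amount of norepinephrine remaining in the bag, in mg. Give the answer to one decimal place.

Dose = 1 mcg/kg/min × 117 kg = 117 mcg/min
117 mcg/min × 60 min/hr = 7020 mcg/hr
Concentration = 21 mg ÷ 261 mL = 0.08045977 mg/mL = 80.45977 mcg/mL
Rate = 7020 mcg/hr ÷ 80.45977 mcg/mL = 87.24857 mL/hr
Volume infused = 87.24857 mL/hr × 0.8 hr = 69.79886 mL
Volume remaining = 261 − 69.79886 = 191.2011 mL
Drug remaining = 191.2011 mL × 80.45977 mcg/mL = 15384 mcg = 15.384 mg

15.4 mg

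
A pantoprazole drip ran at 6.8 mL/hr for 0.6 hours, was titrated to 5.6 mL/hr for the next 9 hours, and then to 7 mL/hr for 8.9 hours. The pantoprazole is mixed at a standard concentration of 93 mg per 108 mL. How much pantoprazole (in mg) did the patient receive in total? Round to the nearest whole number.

101 mg

Concentration = 93 mg ÷ 108 mL = 0.8611111 mg/mL
Stage 1: 6.8 mL/hr × 0.6 hr = 4.08 mL → 4.08 mL × 0.8611111 mg/mL = 3.513333 mg
Stage 2: 5.6 mL/hr × 9 hr = 50.4 mL → 50.4 mL × 0.8611111 mg/mL = 43.4 mg
Stage 3: 7 mL/hr × 8.9 hr = 62.3 mL → 62.3 mL × 0.8611111 mg/mL = 53.64722 mg
Total = 3.513333 + 43.4 + 53.64722 = 100.5606 mg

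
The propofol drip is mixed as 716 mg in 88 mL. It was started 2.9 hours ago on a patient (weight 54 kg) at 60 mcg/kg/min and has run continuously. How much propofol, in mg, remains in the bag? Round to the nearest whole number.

152 mg

Dose = 60 mcg/kg/min × 54 kg = 3240 mcg/min
3240 mcg/min × 60 min/hr = 194400 mcg/hr
Concentration = 716 mg ÷ 88 mL = 8.136364 mg/mL = 8136.364 mcg/mL
Rate = 194400 mcg/hr ÷ 8136.364 mcg/mL = 23.89274 mL/hr
Volume infused = 23.89274 mL/hr × 2.9 hr = 69.28894 mL
Volume remaining = 88 − 69.28894 = 18.71106 mL
Drug remaining = 18.71106 mL × 8136.364 mcg/mL = 152240 mcg = 152.24 mg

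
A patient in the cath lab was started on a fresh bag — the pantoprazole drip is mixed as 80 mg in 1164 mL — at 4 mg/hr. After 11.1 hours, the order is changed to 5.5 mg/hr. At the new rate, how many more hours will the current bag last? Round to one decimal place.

6.5 hours

Initial rate:
Concentration = 80 mg ÷ 1164 mL = 0.06872852 mg/mL
Rate = 4 mg/hr ÷ 0.06872852 mg/mL = 58.2 mL/hr
Volume infused so far = 58.2 mL/hr × 11.1 hr = 646.02 mL
Volume remaining = 1164 − 646.02 = 517.98 mL
New rate:
Rate = 5.5 mg/hr ÷ 0.06872852 mg/mL = 80.025 mL/hr
Time remaining = 517.98 mL ÷ 80.025 mL/hr = 6.472727 hr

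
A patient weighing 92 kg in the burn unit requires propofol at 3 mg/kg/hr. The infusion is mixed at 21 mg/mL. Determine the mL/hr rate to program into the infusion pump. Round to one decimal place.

Dose = 3 mg/kg/hr × 92 kg = 276 mg/hr
Rate = 276 mg/hr ÷ 21 mg/mL = 13.14286 mL/hr

13.1 mL/hr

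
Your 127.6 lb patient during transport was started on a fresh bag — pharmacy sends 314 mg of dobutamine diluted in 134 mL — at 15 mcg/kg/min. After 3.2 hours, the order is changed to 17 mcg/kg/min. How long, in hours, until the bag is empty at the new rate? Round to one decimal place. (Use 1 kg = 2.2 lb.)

2.5 hours

Initial rate:
Weight = 127.6 lb ÷ 2.2 lb/kg = 58 kg
Dose = 15 mcg/kg/min × 58 kg = 870 mcg/min
870 mcg/min × 60 min/hr = 52200 mcg/hr
Concentration = 314 mg ÷ 134 mL = 2.343284 mg/mL = 2343.284 mcg/mL
Rate = 52200 mcg/hr ÷ 2343.284 mcg/mL = 22.27643 mL/hr
Volume infused so far = 22.27643 mL/hr × 3.2 hr = 71.28459 mL
Volume remaining = 134 − 71.28459 = 62.71541 mL
New rate:
Dose = 17 mcg/kg/min × 58 kg = 986 mcg/min
986 mcg/min × 60 min/hr = 59160 mcg/hr
Rate = 59160 mcg/hr ÷ 2343.284 mcg/mL = 25.24662 mL/hr
Time remaining = 62.71541 mL ÷ 25.24662 mL/hr = 2.484111 hr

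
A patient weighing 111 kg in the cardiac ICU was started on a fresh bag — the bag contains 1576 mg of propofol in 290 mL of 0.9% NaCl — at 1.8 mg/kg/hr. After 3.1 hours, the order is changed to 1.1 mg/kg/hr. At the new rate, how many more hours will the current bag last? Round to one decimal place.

Initial rate:
Dose = 1.8 mg/kg/hr × 111 kg = 199.8 mg/hr
Concentration = 1576 mg ÷ 290 mL = 5.434483 mg/mL
Rate = 199.8 mg/hr ÷ 5.434483 mg/mL = 36.76523 mL/hr
Volume infused so far = 36.76523 mL/hr × 3.1 hr = 113.9722 mL
Volume remaining = 290 − 113.9722 = 176.0278 mL
New rate:
Dose = 1.1 mg/kg/hr × 111 kg = 122.1 mg/hr
Rate = 122.1 mg/hr ÷ 5.434483 mg/mL = 22.46764 mL/hr
Time remaining = 176.0278 mL ÷ 22.46764 mL/hr = 7.834726 hr

7.8 hours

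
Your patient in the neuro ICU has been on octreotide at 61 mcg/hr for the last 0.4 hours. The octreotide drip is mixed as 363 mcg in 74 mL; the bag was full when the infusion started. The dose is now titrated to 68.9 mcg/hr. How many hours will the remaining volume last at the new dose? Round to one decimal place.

Initial rate:
Concentration = 363 mcg ÷ 74 mL = 4.905405 mcg/mL
Rate = 61 mcg/hr ÷ 4.905405 mcg/mL = 12.43526 mL/hr
Volume infused so far = 12.43526 mL/hr × 0.4 hr = 4.974105 mL
Volume remaining = 74 − 4.974105 = 69.0259 mL
New rate:
Rate = 68.9 mcg/hr ÷ 4.905405 mcg/mL = 14.04573 mL/hr
Time remaining = 69.0259 mL ÷ 14.04573 mL/hr = 4.914369 hr

4.9 hours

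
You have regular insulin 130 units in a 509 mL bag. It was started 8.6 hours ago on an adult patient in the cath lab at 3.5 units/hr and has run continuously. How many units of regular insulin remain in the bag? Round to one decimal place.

99.9 units

Concentration = 130 units ÷ 509 mL = 0.2554028 units/mL
Rate = 3.5 units/hr ÷ 0.2554028 units/mL = 13.70385 mL/hr
Volume infused = 13.70385 mL/hr × 8.6 hr = 117.8531 mL
Volume remaining = 509 − 117.8531 = 391.1469 mL
Drug remaining = 391.1469 mL × 0.2554028 units/mL = 99.9 units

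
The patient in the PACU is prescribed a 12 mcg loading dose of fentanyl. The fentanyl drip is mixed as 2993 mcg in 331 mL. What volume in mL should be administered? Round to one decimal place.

Concentration = 2993 mcg ÷ 331 mL = 9.042296 mcg/mL
Volume = 12 mcg ÷ 9.042296 mcg/mL = 1.327097 mL

1.3 mL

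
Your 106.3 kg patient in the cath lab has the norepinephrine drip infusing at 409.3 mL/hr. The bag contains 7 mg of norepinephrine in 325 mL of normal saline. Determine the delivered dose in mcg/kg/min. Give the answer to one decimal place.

Concentration = 7 mg ÷ 325 mL = 0.02153846 mg/mL = 21.53846 mcg/mL
Drug rate = 409.3 mL/hr × 21.53846 mcg/mL = 8815.692 mcg/hr
8815.692 mcg/hr ÷ 60 min/hr = 146.9282 mcg/min
146.9282 mcg/min ÷ 106.3 kg = 1.382203 mcg/kg/min

1.4 mcg/kg/min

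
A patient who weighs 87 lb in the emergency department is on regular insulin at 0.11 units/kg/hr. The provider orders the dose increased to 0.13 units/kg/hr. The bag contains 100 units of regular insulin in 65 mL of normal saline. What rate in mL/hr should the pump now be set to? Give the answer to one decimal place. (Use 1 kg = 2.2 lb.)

3.3 mL/hr

Weight = 87 lb ÷ 2.2 lb/kg = 39.54545 kg
Dose = 0.13 units/kg/hr × 39.54545 kg = 5.140909 units/hr
Concentration = 100 units ÷ 65 mL = 1.538462 units/mL
Rate = 5.140909 units/hr ÷ 1.538462 units/mL = 3.341591 mL/hr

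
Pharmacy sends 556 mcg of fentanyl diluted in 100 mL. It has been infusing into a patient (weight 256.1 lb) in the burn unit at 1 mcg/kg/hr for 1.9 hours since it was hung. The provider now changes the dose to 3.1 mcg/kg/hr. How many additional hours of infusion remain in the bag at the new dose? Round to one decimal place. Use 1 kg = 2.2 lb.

Initial rate:
Weight = 256.1 lb ÷ 2.2 lb/kg = 116.4091 kg
Dose = 1 mcg/kg/hr × 116.4091 kg = 116.4091 mcg/hr
Concentration = 556 mcg ÷ 100 mL = 5.56 mcg/mL
Rate = 116.4091 mcg/hr ÷ 5.56 mcg/mL = 20.93689 mL/hr
Volume infused so far = 20.93689 mL/hr × 1.9 hr = 39.78009 mL
Volume remaining = 100 − 39.78009 = 60.21991 mL
New rate:
Dose = 3.1 mcg/kg/hr × 116.4091 kg = 360.8682 mcg/hr
Rate = 360.8682 mcg/hr ÷ 5.56 mcg/mL = 64.90435 mL/hr
Time remaining = 60.21991 mL ÷ 64.90435 mL/hr = 0.9278256 hr

0.9 hours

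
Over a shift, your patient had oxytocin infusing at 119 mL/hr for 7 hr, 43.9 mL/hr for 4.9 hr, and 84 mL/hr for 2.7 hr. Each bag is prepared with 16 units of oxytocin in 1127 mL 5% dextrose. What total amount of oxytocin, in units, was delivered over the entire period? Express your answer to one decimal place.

Concentration = 16 units ÷ 1127 mL = 0.01419698 units/mL
Stage 1: 119 mL/hr × 7 hr = 833 mL → 833 mL × 0.01419698 units/mL = 11.82609 units
Stage 2: 43.9 mL/hr × 4.9 hr = 215.11 mL → 215.11 mL × 0.01419698 units/mL = 3.053913 units
Stage 3: 84 mL/hr × 2.7 hr = 226.8 mL → 226.8 mL × 0.01419698 units/mL = 3.219876 units
Total = 11.82609 + 3.053913 + 3.219876 = 18.09988 units

18.1 units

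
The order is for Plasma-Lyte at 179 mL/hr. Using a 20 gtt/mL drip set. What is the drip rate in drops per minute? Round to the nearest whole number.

60 gtt/min

179 mL/hr ÷ 60 min/hr = 2.983333 mL/min
2.983333 mL/min × 20 gtt/mL = 59.66667 gtt/min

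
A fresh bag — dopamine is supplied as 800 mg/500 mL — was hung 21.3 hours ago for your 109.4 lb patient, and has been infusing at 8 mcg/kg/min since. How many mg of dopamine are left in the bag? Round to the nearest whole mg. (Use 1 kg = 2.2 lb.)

Weight = 109.4 lb ÷ 2.2 lb/kg = 49.72727 kg
Dose = 8 mcg/kg/min × 49.72727 kg = 397.8182 mcg/min
397.8182 mcg/min × 60 min/hr = 23869.09 mcg/hr
Concentration = 800 mg ÷ 500 mL = 1.6 mg/mL = 1600 mcg/mL
Rate = 23869.09 mcg/hr ÷ 1600 mcg/mL = 14.91818 mL/hr
Volume infused = 14.91818 mL/hr × 21.3 hr = 317.7573 mL
Volume remaining = 500 − 317.7573 = 182.2427 mL
Drug remaining = 182.2427 mL × 1600 mcg/mL = 291588.4 mcg = 291.5884 mg

292 mg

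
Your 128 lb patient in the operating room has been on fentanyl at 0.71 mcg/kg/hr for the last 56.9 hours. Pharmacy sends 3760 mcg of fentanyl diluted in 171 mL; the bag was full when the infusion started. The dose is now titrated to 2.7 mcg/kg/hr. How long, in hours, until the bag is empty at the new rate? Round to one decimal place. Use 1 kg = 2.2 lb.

Initial rate:
Weight = 128 lb ÷ 2.2 lb/kg = 58.18182 kg
Dose = 0.71 mcg/kg/hr × 58.18182 kg = 41.30909 mcg/hr
Concentration = 3760 mcg ÷ 171 mL = 21.9883 mcg/mL
Rate = 41.30909 mcg/hr ÷ 21.9883 mcg/mL = 1.878685 mL/hr
Volume infused so far = 1.878685 mL/hr × 56.9 hr = 106.8972 mL
Volume remaining = 171 − 106.8972 = 64.10284 mL
New rate:
Dose = 2.7 mcg/kg/hr × 58.18182 kg = 157.0909 mcg/hr
Rate = 157.0909 mcg/hr ÷ 21.9883 mcg/mL = 7.144294 mL/hr
Time remaining = 64.10284 mL ÷ 7.144294 mL/hr = 8.972593 hr

9.0 hours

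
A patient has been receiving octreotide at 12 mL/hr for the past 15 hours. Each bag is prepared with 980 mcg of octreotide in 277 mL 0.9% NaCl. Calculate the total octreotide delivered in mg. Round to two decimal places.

0.64 mg

Concentration = 980 mcg ÷ 277 mL = 3.537906 mcg/mL
Drug rate = 12 mL/hr × 3.537906 mcg/mL = 42.45487 mcg/hr
Total = 42.45487 mcg/hr × 15 hr = 636.8231 mcg = 0.6368231 mg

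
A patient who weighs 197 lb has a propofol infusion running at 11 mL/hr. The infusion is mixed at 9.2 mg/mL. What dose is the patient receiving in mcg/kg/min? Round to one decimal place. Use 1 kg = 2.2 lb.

18.8 mcg/kg/min

Weight = 197 lb ÷ 2.2 lb/kg = 89.54545 kg
Concentration = 9.2 mg/mL = 9200 mcg/mL
Drug rate = 11 mL/hr × 9200 mcg/mL = 101200 mcg/hr
101200 mcg/hr ÷ 60 min/hr = 1686.667 mcg/min
1686.667 mcg/min ÷ 89.54545 kg = 18.83587 mcg/kg/min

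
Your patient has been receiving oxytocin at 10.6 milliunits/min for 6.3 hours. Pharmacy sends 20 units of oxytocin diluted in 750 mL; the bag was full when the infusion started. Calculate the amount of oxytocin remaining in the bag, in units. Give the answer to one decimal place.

10.6 milliunits/min × 60 min/hr = 636 milliunits/hr
Concentration = 20 units ÷ 750 mL = 0.02666667 units/mL = 26.66667 milliunits/mL
Rate = 636 milliunits/hr ÷ 26.66667 milliunits/mL = 23.85 mL/hr
Volume infused = 23.85 mL/hr × 6.3 hr = 150.255 mL
Volume remaining = 750 − 150.255 = 599.745 mL
Drug remaining = 599.745 mL × 26.66667 milliunits/mL = 15993.2 milliunits = 15.9932 units

16.0 units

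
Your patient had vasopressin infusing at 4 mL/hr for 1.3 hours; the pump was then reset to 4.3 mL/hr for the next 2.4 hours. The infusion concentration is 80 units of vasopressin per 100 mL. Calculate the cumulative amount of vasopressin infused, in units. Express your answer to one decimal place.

12.4 units

Concentration = 80 units ÷ 100 mL = 0.8 units/mL
Stage 1: 4 mL/hr × 1.3 hr = 5.2 mL → 5.2 mL × 0.8 units/mL = 4.16 units
Stage 2: 4.3 mL/hr × 2.4 hr = 10.32 mL → 10.32 mL × 0.8 units/mL = 8.256 units
Total = 4.16 + 8.256 = 12.416 units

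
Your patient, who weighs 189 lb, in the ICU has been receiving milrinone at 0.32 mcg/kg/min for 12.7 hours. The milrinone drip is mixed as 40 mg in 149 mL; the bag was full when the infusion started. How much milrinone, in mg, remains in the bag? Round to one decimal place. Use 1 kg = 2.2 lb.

19.1 mg

Weight = 189 lb ÷ 2.2 lb/kg = 85.90909 kg
Dose = 0.32 mcg/kg/min × 85.90909 kg = 27.49091 mcg/min
27.49091 mcg/min × 60 min/hr = 1649.455 mcg/hr
Concentration = 40 mg ÷ 149 mL = 0.2684564 mg/mL = 268.4564 mcg/mL
Rate = 1649.455 mcg/hr ÷ 268.4564 mcg/mL = 6.144218 mL/hr
Volume infused = 6.144218 mL/hr × 12.7 hr = 78.03157 mL
Volume remaining = 149 − 78.03157 = 70.96843 mL
Drug remaining = 70.96843 mL × 268.4564 mcg/mL = 19051.93 mcg = 19.05193 mg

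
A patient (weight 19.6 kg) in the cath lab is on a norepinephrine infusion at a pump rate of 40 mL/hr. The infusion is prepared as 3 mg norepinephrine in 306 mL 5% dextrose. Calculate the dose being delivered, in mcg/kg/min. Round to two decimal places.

0.33 mcg/kg/min

Concentration = 3 mg ÷ 306 mL = 0.009803922 mg/mL = 9.803922 mcg/mL
Drug rate = 40 mL/hr × 9.803922 mcg/mL = 392.1569 mcg/hr
392.1569 mcg/hr ÷ 60 min/hr = 6.535948 mcg/min
6.535948 mcg/min ÷ 19.6 kg = 0.3334667 mcg/kg/min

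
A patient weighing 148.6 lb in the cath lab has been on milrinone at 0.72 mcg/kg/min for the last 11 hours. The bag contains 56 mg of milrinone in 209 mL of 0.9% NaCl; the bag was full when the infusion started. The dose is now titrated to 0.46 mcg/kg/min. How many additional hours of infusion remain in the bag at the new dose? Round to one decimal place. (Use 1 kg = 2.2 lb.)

12.8 hours

Initial rate:
Weight = 148.6 lb ÷ 2.2 lb/kg = 67.54545 kg
Dose = 0.72 mcg/kg/min × 67.54545 kg = 48.63273 mcg/min
48.63273 mcg/min × 60 min/hr = 2917.964 mcg/hr
Concentration = 56 mg ÷ 209 mL = 0.2679426 mg/mL = 267.9426 mcg/mL
Rate = 2917.964 mcg/hr ÷ 267.9426 mcg/mL = 10.89026 mL/hr
Volume infused so far = 10.89026 mL/hr × 11 hr = 119.7928 mL
Volume remaining = 209 − 119.7928 = 89.20717 mL
New rate:
Dose = 0.46 mcg/kg/min × 67.54545 kg = 31.07091 mcg/min
31.07091 mcg/min × 60 min/hr = 1864.255 mcg/hr
Rate = 1864.255 mcg/hr ÷ 267.9426 mcg/mL = 6.957664 mL/hr
Time remaining = 89.20717 mL ÷ 6.957664 mL/hr = 12.82143 hr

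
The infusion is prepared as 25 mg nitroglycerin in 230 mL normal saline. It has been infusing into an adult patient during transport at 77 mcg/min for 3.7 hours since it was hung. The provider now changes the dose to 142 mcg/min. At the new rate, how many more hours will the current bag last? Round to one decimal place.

Initial rate:
77 mcg/min × 60 min/hr = 4620 mcg/hr
Concentration = 25 mg ÷ 230 mL = 0.1086957 mg/mL = 108.6957 mcg/mL
Rate = 4620 mcg/hr ÷ 108.6957 mcg/mL = 42.504 mL/hr
Volume infused so far = 42.504 mL/hr × 3.7 hr = 157.2648 mL
Volume remaining = 230 − 157.2648 = 72.7352 mL
New rate:
142 mcg/min × 60 min/hr = 8520 mcg/hr
Rate = 8520 mcg/hr ÷ 108.6957 mcg/mL = 78.384 mL/hr
Time remaining = 72.7352 mL ÷ 78.384 mL/hr = 0.9279343 hr

0.9 hours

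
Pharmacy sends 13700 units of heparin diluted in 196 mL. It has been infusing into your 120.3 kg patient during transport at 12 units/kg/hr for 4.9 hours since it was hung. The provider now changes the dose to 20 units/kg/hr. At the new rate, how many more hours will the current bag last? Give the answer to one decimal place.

2.8 hours

Initial rate:
Dose = 12 units/kg/hr × 120.3 kg = 1443.6 units/hr
Concentration = 13700 units ÷ 196 mL = 69.89796 units/mL
Rate = 1443.6 units/hr ÷ 69.89796 units/mL = 20.65296 mL/hr
Volume infused so far = 20.65296 mL/hr × 4.9 hr = 101.1995 mL
Volume remaining = 196 − 101.1995 = 94.80048 mL
New rate:
Dose = 20 units/kg/hr × 120.3 kg = 2406 units/hr
Rate = 2406 units/hr ÷ 69.89796 units/mL = 34.42161 mL/hr
Time remaining = 94.80048 mL ÷ 34.42161 mL/hr = 2.754098 hr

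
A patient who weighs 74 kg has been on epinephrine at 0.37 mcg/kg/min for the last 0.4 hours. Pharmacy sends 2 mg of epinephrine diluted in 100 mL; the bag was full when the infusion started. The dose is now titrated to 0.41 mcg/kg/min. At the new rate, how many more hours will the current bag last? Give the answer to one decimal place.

0.7 hours

Initial rate:
Dose = 0.37 mcg/kg/min × 74 kg = 27.38 mcg/min
27.38 mcg/min × 60 min/hr = 1642.8 mcg/hr
Concentration = 2 mg ÷ 100 mL = 0.02 mg/mL = 20 mcg/mL
Rate = 1642.8 mcg/hr ÷ 20 mcg/mL = 82.14 mL/hr
Volume infused so far = 82.14 mL/hr × 0.4 hr = 32.856 mL
Volume remaining = 100 − 32.856 = 67.144 mL
New rate:
Dose = 0.41 mcg/kg/min × 74 kg = 30.34 mcg/min
30.34 mcg/min × 60 min/hr = 1820.4 mcg/hr
Rate = 1820.4 mcg/hr ÷ 20 mcg/mL = 91.02 mL/hr
Time remaining = 67.144 mL ÷ 91.02 mL/hr = 0.737684 hr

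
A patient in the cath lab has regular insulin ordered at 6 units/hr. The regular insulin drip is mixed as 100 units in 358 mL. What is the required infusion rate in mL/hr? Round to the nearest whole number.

21 mL/hr

Concentration = 100 units ÷ 358 mL = 0.2793296 units/mL
Rate = 6 units/hr ÷ 0.2793296 units/mL = 21.48 mL/hr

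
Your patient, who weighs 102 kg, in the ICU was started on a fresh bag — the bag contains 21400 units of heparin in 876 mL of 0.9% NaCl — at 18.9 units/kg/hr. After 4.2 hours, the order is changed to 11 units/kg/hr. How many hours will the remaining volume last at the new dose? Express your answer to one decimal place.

Initial rate:
Dose = 18.9 units/kg/hr × 102 kg = 1927.8 units/hr
Concentration = 21400 units ÷ 876 mL = 24.42922 units/mL
Rate = 1927.8 units/hr ÷ 24.42922 units/mL = 78.91368 mL/hr
Volume infused so far = 78.91368 mL/hr × 4.2 hr = 331.4375 mL
Volume remaining = 876 − 331.4375 = 544.5625 mL
New rate:
Dose = 11 units/kg/hr × 102 kg = 1122 units/hr
Rate = 1122 units/hr ÷ 24.42922 units/mL = 45.9286 mL/hr
Time remaining = 544.5625 mL ÷ 45.9286 mL/hr = 11.85672 hr

11.9 hours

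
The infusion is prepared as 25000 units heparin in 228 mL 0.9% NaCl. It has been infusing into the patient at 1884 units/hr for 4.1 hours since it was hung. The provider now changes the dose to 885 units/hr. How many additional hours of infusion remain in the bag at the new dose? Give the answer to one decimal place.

Initial rate:
Concentration = 25000 units ÷ 228 mL = 109.6491 units/mL
Rate = 1884 units/hr ÷ 109.6491 units/mL = 17.18208 mL/hr
Volume infused so far = 17.18208 mL/hr × 4.1 hr = 70.44653 mL
Volume remaining = 228 − 70.44653 = 157.5535 mL
New rate:
Rate = 885 units/hr ÷ 109.6491 units/mL = 8.0712 mL/hr
Time remaining = 157.5535 mL ÷ 8.0712 mL/hr = 19.52045 hr

19.5 hours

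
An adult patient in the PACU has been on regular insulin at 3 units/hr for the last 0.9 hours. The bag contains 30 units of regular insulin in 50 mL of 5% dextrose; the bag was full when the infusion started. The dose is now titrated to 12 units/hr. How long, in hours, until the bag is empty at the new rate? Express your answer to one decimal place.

2.3 hours

Initial rate:
Concentration = 30 units ÷ 50 mL = 0.6 units/mL
Rate = 3 units/hr ÷ 0.6 units/mL = 5 mL/hr
Volume infused so far = 5 mL/hr × 0.9 hr = 4.5 mL
Volume remaining = 50 − 4.5 = 45.5 mL
New rate:
Rate = 12 units/hr ÷ 0.6 units/mL = 20 mL/hr
Time remaining = 45.5 mL ÷ 20 mL/hr = 2.275 hr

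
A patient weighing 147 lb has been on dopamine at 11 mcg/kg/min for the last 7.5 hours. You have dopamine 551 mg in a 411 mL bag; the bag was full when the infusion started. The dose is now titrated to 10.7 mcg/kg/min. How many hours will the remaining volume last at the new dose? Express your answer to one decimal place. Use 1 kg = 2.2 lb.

5.1 hours

Initial rate:
Weight = 147 lb ÷ 2.2 lb/kg = 66.81818 kg
Dose = 11 mcg/kg/min × 66.81818 kg = 735 mcg/min
735 mcg/min × 60 min/hr = 44100 mcg/hr
Concentration = 551 mg ÷ 411 mL = 1.340633 mg/mL = 1340.633 mcg/mL
Rate = 44100 mcg/hr ÷ 1340.633 mcg/mL = 32.89492 mL/hr
Volume infused so far = 32.89492 mL/hr × 7.5 hr = 246.7119 mL
Volume remaining = 411 − 246.7119 = 164.2881 mL
New rate:
Dose = 10.7 mcg/kg/min × 66.81818 kg = 714.9545 mcg/min
714.9545 mcg/min × 60 min/hr = 42897.27 mcg/hr
Rate = 42897.27 mcg/hr ÷ 1340.633 mcg/mL = 31.99778 mL/hr
Time remaining = 164.2881 mL ÷ 31.99778 mL/hr = 5.134359 hr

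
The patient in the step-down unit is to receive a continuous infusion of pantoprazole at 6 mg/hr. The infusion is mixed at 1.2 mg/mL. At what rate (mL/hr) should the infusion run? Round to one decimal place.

Rate = 6 mg/hr ÷ 1.2 mg/mL = 5 mL/hr

5.0 mL/hr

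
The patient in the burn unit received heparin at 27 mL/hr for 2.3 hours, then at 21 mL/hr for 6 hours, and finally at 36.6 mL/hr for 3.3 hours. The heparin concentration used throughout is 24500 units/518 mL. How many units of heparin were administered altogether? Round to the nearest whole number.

Concentration = 24500 units ÷ 518 mL = 47.2973 units/mL
Stage 1: 27 mL/hr × 2.3 hr = 62.1 mL → 62.1 mL × 47.2973 units/mL = 2937.162 units
Stage 2: 21 mL/hr × 6 hr = 126 mL → 126 mL × 47.2973 units/mL = 5959.459 units
Stage 3: 36.6 mL/hr × 3.3 hr = 120.78 mL → 120.78 mL × 47.2973 units/mL = 5712.568 units
Total = 2937.162 + 5959.459 + 5712.568 = 14609.19 units

14609 units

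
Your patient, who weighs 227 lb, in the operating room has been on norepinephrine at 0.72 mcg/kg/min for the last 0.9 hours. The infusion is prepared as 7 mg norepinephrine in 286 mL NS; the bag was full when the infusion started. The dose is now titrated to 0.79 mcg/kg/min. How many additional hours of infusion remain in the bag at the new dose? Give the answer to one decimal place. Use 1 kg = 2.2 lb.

Initial rate:
Weight = 227 lb ÷ 2.2 lb/kg = 103.1818 kg
Dose = 0.72 mcg/kg/min × 103.1818 kg = 74.29091 mcg/min
74.29091 mcg/min × 60 min/hr = 4457.455 mcg/hr
Concentration = 7 mg ÷ 286 mL = 0.02447552 mg/mL = 24.47552 mcg/mL
Rate = 4457.455 mcg/hr ÷ 24.47552 mcg/mL = 182.1189 mL/hr
Volume infused so far = 182.1189 mL/hr × 0.9 hr = 163.907 mL
Volume remaining = 286 − 163.907 = 122.093 mL
New rate:
Dose = 0.79 mcg/kg/min × 103.1818 kg = 81.51364 mcg/min
81.51364 mcg/min × 60 min/hr = 4890.818 mcg/hr
Rate = 4890.818 mcg/hr ÷ 24.47552 mcg/mL = 199.8249 mL/hr
Time remaining = 122.093 mL ÷ 199.8249 mL/hr = 0.6110002 hr

0.6 hours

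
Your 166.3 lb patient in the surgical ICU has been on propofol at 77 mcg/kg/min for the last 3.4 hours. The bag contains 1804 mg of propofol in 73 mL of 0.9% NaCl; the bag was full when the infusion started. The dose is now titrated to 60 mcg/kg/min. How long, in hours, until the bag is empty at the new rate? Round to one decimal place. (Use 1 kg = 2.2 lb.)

Initial rate:
Weight = 166.3 lb ÷ 2.2 lb/kg = 75.59091 kg
Dose = 77 mcg/kg/min × 75.59091 kg = 5820.5 mcg/min
5820.5 mcg/min × 60 min/hr = 349230 mcg/hr
Concentration = 1804 mg ÷ 73 mL = 24.71233 mg/mL = 24712.33 mcg/mL
Rate = 349230 mcg/hr ÷ 24712.33 mcg/mL = 14.13181 mL/hr
Volume infused so far = 14.13181 mL/hr × 3.4 hr = 48.04816 mL
Volume remaining = 73 − 48.04816 = 24.95184 mL
New rate:
Dose = 60 mcg/kg/min × 75.59091 kg = 4535.455 mcg/min
4535.455 mcg/min × 60 min/hr = 272127.3 mcg/hr
Rate = 272127.3 mcg/hr ÷ 24712.33 mcg/mL = 11.0118 mL/hr
Time remaining = 24.95184 mL ÷ 11.0118 mL/hr = 2.265918 hr

2.3 hours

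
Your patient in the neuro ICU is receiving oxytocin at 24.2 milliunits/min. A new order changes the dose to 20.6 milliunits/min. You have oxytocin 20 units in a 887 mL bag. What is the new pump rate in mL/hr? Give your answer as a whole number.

20.6 milliunits/min × 60 min/hr = 1236 milliunits/hr
Concentration = 20 units ÷ 887 mL = 0.02254791 units/mL = 22.54791 milliunits/mL
Rate = 1236 milliunits/hr ÷ 22.54791 milliunits/mL = 54.8166 mL/hr

55 mL/hr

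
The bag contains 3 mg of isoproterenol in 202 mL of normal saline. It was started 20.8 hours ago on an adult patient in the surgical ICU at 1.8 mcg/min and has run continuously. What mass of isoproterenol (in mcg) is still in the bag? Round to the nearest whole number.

1.8 mcg/min × 60 min/hr = 108 mcg/hr
Concentration = 3 mg ÷ 202 mL = 0.01485149 mg/mL = 14.85149 mcg/mL
Rate = 108 mcg/hr ÷ 14.85149 mcg/mL = 7.272 mL/hr
Volume infused = 7.272 mL/hr × 20.8 hr = 151.2576 mL
Volume remaining = 202 − 151.2576 = 50.7424 mL
Drug remaining = 50.7424 mL × 14.85149 mcg/mL = 753.6 mcg

754 mcg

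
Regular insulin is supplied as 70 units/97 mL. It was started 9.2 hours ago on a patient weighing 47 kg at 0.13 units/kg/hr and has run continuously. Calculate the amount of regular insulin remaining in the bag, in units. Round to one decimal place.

13.8 units

Dose = 0.13 units/kg/hr × 47 kg = 6.11 units/hr
Concentration = 70 units ÷ 97 mL = 0.7216495 units/mL
Rate = 6.11 units/hr ÷ 0.7216495 units/mL = 8.466714 mL/hr
Volume infused = 8.466714 mL/hr × 9.2 hr = 77.89377 mL
Volume remaining = 97 − 77.89377 = 19.10623 mL
Drug remaining = 19.10623 mL × 0.7216495 units/mL = 13.788 units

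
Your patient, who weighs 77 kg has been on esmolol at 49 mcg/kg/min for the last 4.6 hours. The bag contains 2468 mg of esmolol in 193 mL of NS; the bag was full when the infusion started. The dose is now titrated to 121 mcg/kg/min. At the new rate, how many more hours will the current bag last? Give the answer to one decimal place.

2.6 hours

Initial rate:
Dose = 49 mcg/kg/min × 77 kg = 3773 mcg/min
3773 mcg/min × 60 min/hr = 226380 mcg/hr
Concentration = 2468 mg ÷ 193 mL = 12.78756 mg/mL = 12787.56 mcg/mL
Rate = 226380 mcg/hr ÷ 12787.56 mcg/mL = 17.70314 mL/hr
Volume infused so far = 17.70314 mL/hr × 4.6 hr = 81.43443 mL
Volume remaining = 193 − 81.43443 = 111.5656 mL
New rate:
Dose = 121 mcg/kg/min × 77 kg = 9317 mcg/min
9317 mcg/min × 60 min/hr = 559020 mcg/hr
Rate = 559020 mcg/hr ÷ 12787.56 mcg/mL = 43.71591 mL/hr
Time remaining = 111.5656 mL ÷ 43.71591 mL/hr = 2.552059 hr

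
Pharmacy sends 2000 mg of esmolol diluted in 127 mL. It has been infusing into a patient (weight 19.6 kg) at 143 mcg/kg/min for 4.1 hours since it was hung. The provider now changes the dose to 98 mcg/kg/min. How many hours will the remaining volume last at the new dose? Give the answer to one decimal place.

11.4 hours

Initial rate:
Dose = 143 mcg/kg/min × 19.6 kg = 2802.8 mcg/min
2802.8 mcg/min × 60 min/hr = 168168 mcg/hr
Concentration = 2000 mg ÷ 127 mL = 15.74803 mg/mL = 15748.03 mcg/mL
Rate = 168168 mcg/hr ÷ 15748.03 mcg/mL = 10.67867 mL/hr
Volume infused so far = 10.67867 mL/hr × 4.1 hr = 43.78254 mL
Volume remaining = 127 − 43.78254 = 83.21746 mL
New rate:
Dose = 98 mcg/kg/min × 19.6 kg = 1920.8 mcg/min
1920.8 mcg/min × 60 min/hr = 115248 mcg/hr
Rate = 115248 mcg/hr ÷ 15748.03 mcg/mL = 7.318248 mL/hr
Time remaining = 83.21746 mL ÷ 7.318248 mL/hr = 11.37123 hr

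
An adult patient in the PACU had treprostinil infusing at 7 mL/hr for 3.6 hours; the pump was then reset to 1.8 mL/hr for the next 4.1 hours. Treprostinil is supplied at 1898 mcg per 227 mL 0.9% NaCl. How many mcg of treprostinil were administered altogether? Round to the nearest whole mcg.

272 mcg

Concentration = 1898 mcg ÷ 227 mL = 8.361233 mcg/mL
Stage 1: 7 mL/hr × 3.6 hr = 25.2 mL → 25.2 mL × 8.361233 mcg/mL = 210.7031 mcg
Stage 2: 1.8 mL/hr × 4.1 hr = 7.38 mL → 7.38 mL × 8.361233 mcg/mL = 61.7059 mcg
Total = 210.7031 + 61.7059 = 272.409 mcg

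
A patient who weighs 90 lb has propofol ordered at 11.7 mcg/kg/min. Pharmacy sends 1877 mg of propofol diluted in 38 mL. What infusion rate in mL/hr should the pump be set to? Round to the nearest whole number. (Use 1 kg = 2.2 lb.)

Weight = 90 lb ÷ 2.2 lb/kg = 40.90909 kg
Dose = 11.7 mcg/kg/min × 40.90909 kg = 478.6364 mcg/min
478.6364 mcg/min × 60 min/hr = 28718.18 mcg/hr
Concentration = 1877 mg ÷ 38 mL = 49.39474 mg/mL = 49394.74 mcg/mL
Rate = 28718.18 mcg/hr ÷ 49394.74 mcg/mL = 0.5814017 mL/hr

1 mL/hr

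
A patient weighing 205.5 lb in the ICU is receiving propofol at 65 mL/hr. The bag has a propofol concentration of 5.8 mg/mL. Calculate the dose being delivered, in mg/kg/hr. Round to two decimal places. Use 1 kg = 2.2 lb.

4.04 mg/kg/hr

Weight = 205.5 lb ÷ 2.2 lb/kg = 93.40909 kg
Drug rate = 65 mL/hr × 5.8 mg/mL = 377 mg/hr
377 mg/hr ÷ 93.40909 kg = 4.03601 mg/kg/hr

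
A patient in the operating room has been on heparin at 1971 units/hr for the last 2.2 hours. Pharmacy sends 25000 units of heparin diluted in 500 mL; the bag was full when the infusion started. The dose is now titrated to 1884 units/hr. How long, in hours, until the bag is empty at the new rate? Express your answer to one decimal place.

Initial rate:
Concentration = 25000 units ÷ 500 mL = 50 units/mL
Rate = 1971 units/hr ÷ 50 units/mL = 39.42 mL/hr
Volume infused so far = 39.42 mL/hr × 2.2 hr = 86.724 mL
Volume remaining = 500 − 86.724 = 413.276 mL
New rate:
Rate = 1884 units/hr ÷ 50 units/mL = 37.68 mL/hr
Time remaining = 413.276 mL ÷ 37.68 mL/hr = 10.96805 hr

11.0 hours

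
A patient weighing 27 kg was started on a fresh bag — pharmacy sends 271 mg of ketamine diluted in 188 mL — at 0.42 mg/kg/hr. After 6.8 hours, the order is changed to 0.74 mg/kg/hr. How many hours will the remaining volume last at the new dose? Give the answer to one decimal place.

Initial rate:
Dose = 0.42 mg/kg/hr × 27 kg = 11.34 mg/hr
Concentration = 271 mg ÷ 188 mL = 1.441489 mg/mL
Rate = 11.34 mg/hr ÷ 1.441489 mg/mL = 7.866863 mL/hr
Volume infused so far = 7.866863 mL/hr × 6.8 hr = 53.49467 mL
Volume remaining = 188 − 53.49467 = 134.5053 mL
New rate:
Dose = 0.74 mg/kg/hr × 27 kg = 19.98 mg/hr
Rate = 19.98 mg/hr ÷ 1.441489 mg/mL = 13.86066 mL/hr
Time remaining = 134.5053 mL ÷ 13.86066 mL/hr = 9.704104 hr

9.7 hours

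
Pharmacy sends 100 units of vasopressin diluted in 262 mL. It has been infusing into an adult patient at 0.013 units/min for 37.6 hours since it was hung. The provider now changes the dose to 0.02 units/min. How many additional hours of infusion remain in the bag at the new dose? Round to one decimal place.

Initial rate:
0.013 units/min × 60 min/hr = 0.78 units/hr
Concentration = 100 units ÷ 262 mL = 0.3816794 units/mL
Rate = 0.78 units/hr ÷ 0.3816794 units/mL = 2.0436 mL/hr
Volume infused so far = 2.0436 mL/hr × 37.6 hr = 76.83936 mL
Volume remaining = 262 − 76.83936 = 185.1606 mL
New rate:
0.02 units/min × 60 min/hr = 1.2 units/hr
Rate = 1.2 units/hr ÷ 0.3816794 units/mL = 3.144 mL/hr
Time remaining = 185.1606 mL ÷ 3.144 mL/hr = 58.89333 hr

58.9 hours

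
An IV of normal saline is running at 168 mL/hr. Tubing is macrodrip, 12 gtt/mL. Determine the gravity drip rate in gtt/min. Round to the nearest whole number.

168 mL/hr ÷ 60 min/hr = 2.8 mL/min
2.8 mL/min × 12 gtt/mL = 33.6 gtt/min

34 gtt/min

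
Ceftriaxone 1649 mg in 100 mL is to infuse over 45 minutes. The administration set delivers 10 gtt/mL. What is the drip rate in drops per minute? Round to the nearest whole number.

22 gtt/min

100 mL ÷ (45 min) = 2.222222 mL/min
2.222222 mL/min × 10 gtt/mL = 22.22222 gtt/min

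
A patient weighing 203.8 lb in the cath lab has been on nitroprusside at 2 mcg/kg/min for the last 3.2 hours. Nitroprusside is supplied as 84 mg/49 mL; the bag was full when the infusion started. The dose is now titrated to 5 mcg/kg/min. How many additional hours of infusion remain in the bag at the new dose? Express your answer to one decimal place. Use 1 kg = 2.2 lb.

Initial rate:
Weight = 203.8 lb ÷ 2.2 lb/kg = 92.63636 kg
Dose = 2 mcg/kg/min × 92.63636 kg = 185.2727 mcg/min
185.2727 mcg/min × 60 min/hr = 11116.36 mcg/hr
Concentration = 84 mg ÷ 49 mL = 1.714286 mg/mL = 1714.286 mcg/mL
Rate = 11116.36 mcg/hr ÷ 1714.286 mcg/mL = 6.484545 mL/hr
Volume infused so far = 6.484545 mL/hr × 3.2 hr = 20.75055 mL
Volume remaining = 49 − 20.75055 = 28.24945 mL
New rate:
Dose = 5 mcg/kg/min × 92.63636 kg = 463.1818 mcg/min
463.1818 mcg/min × 60 min/hr = 27790.91 mcg/hr
Rate = 27790.91 mcg/hr ÷ 1714.286 mcg/mL = 16.21136 mL/hr
Time remaining = 28.24945 mL ÷ 16.21136 mL/hr = 1.742571 hr

1.7 hours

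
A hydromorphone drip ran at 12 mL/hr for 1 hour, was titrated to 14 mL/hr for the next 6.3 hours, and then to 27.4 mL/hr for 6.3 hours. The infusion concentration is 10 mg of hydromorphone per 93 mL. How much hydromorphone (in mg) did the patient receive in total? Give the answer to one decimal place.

Concentration = 10 mg ÷ 93 mL = 0.1075269 mg/mL
Stage 1: 12 mL/hr × 1 hr = 12 mL → 12 mL × 0.1075269 mg/mL = 1.290323 mg
Stage 2: 14 mL/hr × 6.3 hr = 88.2 mL → 88.2 mL × 0.1075269 mg/mL = 9.483871 mg
Stage 3: 27.4 mL/hr × 6.3 hr = 172.62 mL → 172.62 mL × 0.1075269 mg/mL = 18.56129 mg
Total = 1.290323 + 9.483871 + 18.56129 = 29.33548 mg

29.3 mg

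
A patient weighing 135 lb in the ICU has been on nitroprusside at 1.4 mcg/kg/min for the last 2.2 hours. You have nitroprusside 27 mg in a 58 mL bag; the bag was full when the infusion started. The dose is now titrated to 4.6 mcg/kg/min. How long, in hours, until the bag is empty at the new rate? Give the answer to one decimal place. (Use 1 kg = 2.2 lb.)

0.9 hours

Initial rate:
Weight = 135 lb ÷ 2.2 lb/kg = 61.36364 kg
Dose = 1.4 mcg/kg/min × 61.36364 kg = 85.90909 mcg/min
85.90909 mcg/min × 60 min/hr = 5154.545 mcg/hr
Concentration = 27 mg ÷ 58 mL = 0.4655172 mg/mL = 465.5172 mcg/mL
Rate = 5154.545 mcg/hr ÷ 465.5172 mcg/mL = 11.07273 mL/hr
Volume infused so far = 11.07273 mL/hr × 2.2 hr = 24.36 mL
Volume remaining = 58 − 24.36 = 33.64 mL
New rate:
Dose = 4.6 mcg/kg/min × 61.36364 kg = 282.2727 mcg/min
282.2727 mcg/min × 60 min/hr = 16936.36 mcg/hr
Rate = 16936.36 mcg/hr ÷ 465.5172 mcg/mL = 36.38182 mL/hr
Time remaining = 33.64 mL ÷ 36.38182 mL/hr = 0.9246377 hr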